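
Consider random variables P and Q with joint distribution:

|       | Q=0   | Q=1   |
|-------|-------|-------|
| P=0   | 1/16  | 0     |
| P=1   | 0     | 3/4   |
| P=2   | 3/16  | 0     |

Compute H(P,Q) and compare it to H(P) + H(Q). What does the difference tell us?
Marginal P(P) (row sums):
  P(P=0) = 1/16 + 0 = 1/16
  P(P=1) = 0 + 3/4 = 3/4
  P(P=2) = 3/16 + 0 = 3/16
Marginal P(Q) (column sums):
  P(Q=0) = 1/16 + 0 + 3/16 = 1/4
  P(Q=1) = 0 + 3/4 + 0 = 3/4

H(P,Q) = -[(1/16)·log₂(1/16) + (3/4)·log₂(3/4) + (3/16)·log₂(3/16)]
  = 0.2500 + 0.3113 + 0.4528
  = 1.0141 bits
H(P) = -[(1/16)·log₂(1/16) + (3/4)·log₂(3/4) + (3/16)·log₂(3/16)]
  = 0.2500 + 0.3113 + 0.4528
  = 1.0141 bits
H(Q) = -[(1/4)·log₂(1/4) + (3/4)·log₂(3/4)]
  = 0.5000 + 0.3113
  = 0.8113 bits

H(P) + H(Q) = 1.0141 + 0.8113 = 1.8254 bits
Difference: H(P) + H(Q) - H(P,Q) = 1.8254 - 1.0141 = 0.8113 bits = I(P;Q)

The difference is the mutual information; it is positive here, so P and Q are dependent (knowing one reduces uncertainty about the other by 0.8113 bits).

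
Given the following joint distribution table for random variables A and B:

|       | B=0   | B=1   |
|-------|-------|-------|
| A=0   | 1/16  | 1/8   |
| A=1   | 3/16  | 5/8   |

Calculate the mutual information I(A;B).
Marginal P(A) (row sums):
  P(A=0) = 1/16 + 1/8 = 3/16
  P(A=1) = 3/16 + 5/8 = 13/16
Marginal P(B) (column sums):
  P(B=0) = 1/16 + 3/16 = 1/4
  P(B=1) = 1/8 + 5/8 = 3/4

H(A) = -[(3/16)·log₂(3/16) + (13/16)·log₂(13/16)]
  = 0.4528 + 0.2434
  = 0.6962 bits
H(B) = -[(1/4)·log₂(1/4) + (3/4)·log₂(3/4)]
  = 0.5000 + 0.3113
  = 0.8113 bits
H(A,B) = -[(1/16)·log₂(1/16) + (1/8)·log₂(1/8) + (3/16)·log₂(3/16) + (5/8)·log₂(5/8)]
  = 0.2500 + 0.3750 + 0.4528 + 0.4238
  = 1.5016 bits

I(A;B) = H(A) + H(B) - H(A,B)
  = 0.6962 + 0.8113 - 1.5016
  = 0.0059 bits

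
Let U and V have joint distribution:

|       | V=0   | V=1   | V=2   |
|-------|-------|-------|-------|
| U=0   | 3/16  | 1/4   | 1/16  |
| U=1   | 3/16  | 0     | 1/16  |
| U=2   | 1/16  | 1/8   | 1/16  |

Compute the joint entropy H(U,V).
H(U,V) = -Σ P(U,V) log₂ P(U,V), summed over the non-zero cells:
H(U,V) = -[(3/16)·log₂(3/16) + (1/4)·log₂(1/4) + (1/16)·log₂(1/16) + (3/16)·log₂(3/16) + (1/16)·log₂(1/16) + (1/16)·log₂(1/16) + (1/8)·log₂(1/8) + (1/16)·log₂(1/16)]
  = 0.4528 + 0.5000 + 0.2500 + 0.4528 + 0.2500 + 0.2500 + 0.3750 + 0.2500
  = 2.7806 bits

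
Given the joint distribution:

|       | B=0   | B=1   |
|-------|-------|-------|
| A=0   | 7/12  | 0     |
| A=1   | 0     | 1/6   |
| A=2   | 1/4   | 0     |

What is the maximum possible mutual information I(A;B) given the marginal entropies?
The upper bound on mutual information is I(A;B) ≤ min(H(A), H(B)).

Marginal P(A) (row sums):
  P(A=0) = 7/12 + 0 = 7/12
  P(A=1) = 0 + 1/6 = 1/6
  P(A=2) = 1/4 + 0 = 1/4
Marginal P(B) (column sums):
  P(B=0) = 7/12 + 0 + 1/4 = 5/6
  P(B=1) = 0 + 1/6 + 0 = 1/6

H(A) = -[(7/12)·log₂(7/12) + (1/6)·log₂(1/6) + (1/4)·log₂(1/4)]
  = 0.4536 + 0.4308 + 0.5000
  = 1.3844 bits
H(B) = -[(5/6)·log₂(5/6) + (1/6)·log₂(1/6)]
  = 0.2192 + 0.4308
  = 0.6500 bits

Maximum possible I(A;B) = min(1.3844, 0.6500) = 0.6500 bits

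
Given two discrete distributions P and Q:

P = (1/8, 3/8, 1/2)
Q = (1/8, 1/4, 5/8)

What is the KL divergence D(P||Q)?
D(P||Q) = Σ P(i) log₂(P(i)/Q(i))
  i=0: (1/8) × log₂((1/8)/(1/8)) = (1/8) × log₂(1) = 0.0000
  i=1: (3/8) × log₂((3/8)/(1/4)) = (3/8) × log₂(3/2) = 0.2194
  i=2: (1/2) × log₂((1/2)/(5/8)) = (1/2) × log₂(4/5) = -0.1610
D(P||Q) = 0.0000 + 0.2194 - 0.1610
  = 0.0584 bits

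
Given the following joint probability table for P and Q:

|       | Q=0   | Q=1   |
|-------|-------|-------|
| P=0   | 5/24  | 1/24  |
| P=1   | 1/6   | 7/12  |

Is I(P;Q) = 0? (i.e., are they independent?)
Marginal P(P) (row sums):
  P(P=0) = 5/24 + 1/24 = 1/4
  P(P=1) = 1/6 + 7/12 = 3/4
Marginal P(Q) (column sums):
  P(Q=0) = 5/24 + 1/6 = 3/8
  P(Q=1) = 1/24 + 7/12 = 5/8

P and Q are independent iff P(P=i,Q=j) = P(P=i)·P(Q=j) for every cell.
  P(P=0)·P(Q=0) = 1/4 × 3/8 = 3/32, but P(P=0,Q=0) = 5/24 ✗

No, P and Q are not independent. Quantitatively, I(P;Q) > 0:

H(P) = -[(1/4)·log₂(1/4) + (3/4)·log₂(3/4)]
  = 0.5000 + 0.3113
  = 0.8113 bits
H(Q) = -[(3/8)·log₂(3/8) + (5/8)·log₂(5/8)]
  = 0.5306 + 0.4238
  = 0.9544 bits
H(P,Q) = -[(5/24)·log₂(5/24) + (1/24)·log₂(1/24) + (1/6)·log₂(1/6) + (7/12)·log₂(7/12)]
  = 0.4715 + 0.1910 + 0.4308 + 0.4536
  = 1.5469 bits
I(P;Q) = H(P) + H(Q) - H(P,Q) = 0.8113 + 0.9544 - 1.5469 = 0.2188 bits > 0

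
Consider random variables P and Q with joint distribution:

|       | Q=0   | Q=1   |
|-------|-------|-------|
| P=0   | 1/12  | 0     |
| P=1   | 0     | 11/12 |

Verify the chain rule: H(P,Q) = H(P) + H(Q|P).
Left side:
H(P,Q) = -[(1/12)·log₂(1/12) + (11/12)·log₂(11/12)]
  = 0.2987 + 0.1151
  = 0.4138 bits

Right side:
Marginal P(P) (row sums):
  P(P=0) = 1/12 + 0 = 1/12
  P(P=1) = 0 + 11/12 = 11/12
H(P) = -[(1/12)·log₂(1/12) + (11/12)·log₂(11/12)]
  = 0.2987 + 0.1151
  = 0.4138 bits
H(Q|P) = -Σ P(P,Q)·log₂ P(Q|P), where P(Q|P) = P(P,Q) / P(P)
  (cells with P(P,Q) = 0 contribute 0)
  (P=0,Q=0): P(Q|P) = (1/12)/(1/12) = 1;  -(1/12)·log₂(1) = 0.0000
  (P=1,Q=1): P(Q|P) = (11/12)/(11/12) = 1;  -(11/12)·log₂(1) = 0.0000
H(Q|P) = 0.0000 + 0.0000
  = 0.0000 bits
H(P) + H(Q|P) = 0.4138 + 0.0000 = 0.4138 bits

Both sides equal 0.4138 bits, so the chain rule holds ✓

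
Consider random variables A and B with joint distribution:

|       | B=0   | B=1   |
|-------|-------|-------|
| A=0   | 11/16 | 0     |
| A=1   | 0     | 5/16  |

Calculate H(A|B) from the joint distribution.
Marginal P(B) (column sums):
  P(B=0) = 11/16 + 0 = 11/16
  P(B=1) = 0 + 5/16 = 5/16

H(A|B) = -Σ P(A,B)·log₂ P(A|B), where P(A|B) = P(A,B) / P(B)
  (cells with P(A,B) = 0 contribute 0)
  (A=0,B=0): P(A|B) = (11/16)/(11/16) = 1;  -(11/16)·log₂(1) = 0.0000
  (A=1,B=1): P(A|B) = (5/16)/(5/16) = 1;  -(5/16)·log₂(1) = 0.0000
H(A|B) = 0.0000 + 0.0000
  = 0.0000 bits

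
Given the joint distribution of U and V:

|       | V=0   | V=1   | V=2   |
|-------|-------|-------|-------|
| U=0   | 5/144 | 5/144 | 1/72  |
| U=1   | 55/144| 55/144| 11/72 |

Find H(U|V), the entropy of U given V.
Marginal P(V) (column sums):
  P(V=0) = 5/144 + 55/144 = 5/12
  P(V=1) = 5/144 + 55/144 = 5/12
  P(V=2) = 1/72 + 11/72 = 1/6

H(U|V) = -Σ P(U,V)·log₂ P(U|V), where P(U|V) = P(U,V) / P(V)
  (U=0,V=0): P(U|V) = (5/144)/(5/12) = 1/12;  -(5/144)·log₂(1/12) = 0.1245
  (U=0,V=1): P(U|V) = (5/144)/(5/12) = 1/12;  -(5/144)·log₂(1/12) = 0.1245
  (U=0,V=2): P(U|V) = (1/72)/(1/6) = 1/12;  -(1/72)·log₂(1/12) = 0.0498
  (U=1,V=0): P(U|V) = (55/144)/(5/12) = 11/12;  -(55/144)·log₂(11/12) = 0.0479
  (U=1,V=1): P(U|V) = (55/144)/(5/12) = 11/12;  -(55/144)·log₂(11/12) = 0.0479
  (U=1,V=2): P(U|V) = (11/72)/(1/6) = 11/12;  -(11/72)·log₂(11/12) = 0.0192
H(U|V) = 0.1245 + 0.1245 + 0.0498 + 0.0479 + 0.0479 + 0.0192
  = 0.4138 bits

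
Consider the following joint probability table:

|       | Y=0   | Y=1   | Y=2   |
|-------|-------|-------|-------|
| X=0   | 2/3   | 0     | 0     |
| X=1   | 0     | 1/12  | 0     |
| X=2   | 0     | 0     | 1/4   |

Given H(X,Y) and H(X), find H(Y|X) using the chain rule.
From the chain rule: H(X,Y) = H(X) + H(Y|X)
Therefore: H(Y|X) = H(X,Y) - H(X)

H(X,Y) = -[(2/3)·log₂(2/3) + (1/12)·log₂(1/12) + (1/4)·log₂(1/4)]
  = 0.3900 + 0.2987 + 0.5000
  = 1.1887 bits
Marginal P(X) (row sums):
  P(X=0) = 2/3 + 0 + 0 = 2/3
  P(X=1) = 0 + 1/12 + 0 = 1/12
  P(X=2) = 0 + 0 + 1/4 = 1/4
H(X) = -[(2/3)·log₂(2/3) + (1/12)·log₂(1/12) + (1/4)·log₂(1/4)]
  = 0.3900 + 0.2987 + 0.5000
  = 1.1887 bits

H(Y|X) = 1.1887 - 1.1887 = 0.0000 bits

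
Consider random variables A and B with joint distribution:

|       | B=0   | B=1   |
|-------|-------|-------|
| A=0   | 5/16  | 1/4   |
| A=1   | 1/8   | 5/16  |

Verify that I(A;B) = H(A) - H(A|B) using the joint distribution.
Left side, from I(A;B) = H(A) + H(B) - H(A,B):
Marginal P(A) (row sums):
  P(A=0) = 5/16 + 1/4 = 9/16
  P(A=1) = 1/8 + 5/16 = 7/16
Marginal P(B) (column sums):
  P(B=0) = 5/16 + 1/8 = 7/16
  P(B=1) = 1/4 + 5/16 = 9/16

H(A) = -[(9/16)·log₂(9/16) + (7/16)·log₂(7/16)]
  = 0.4669 + 0.5218
  = 0.9887 bits
H(B) = -[(7/16)·log₂(7/16) + (9/16)·log₂(9/16)]
  = 0.5218 + 0.4669
  = 0.9887 bits
H(A,B) = -[(5/16)·log₂(5/16) + (1/4)·log₂(1/4) + (1/8)·log₂(1/8) + (5/16)·log₂(5/16)]
  = 0.5244 + 0.5000 + 0.3750 + 0.5244
  = 1.9238 bits

I(A;B) = H(A) + H(B) - H(A,B)
  = 0.9887 + 0.9887 - 1.9238
  = 0.0536 bits

Right side, with H(A|B) computed directly from the conditional probabilities:
H(A|B) = -Σ P(A,B)·log₂ P(A|B), where P(A|B) = P(A,B) / P(B)
  (A=0,B=0): P(A|B) = (5/16)/(7/16) = 5/7;  -(5/16)·log₂(5/7) = 0.1517
  (A=0,B=1): P(A|B) = (1/4)/(9/16) = 4/9;  -(1/4)·log₂(4/9) = 0.2925
  (A=1,B=0): P(A|B) = (1/8)/(7/16) = 2/7;  -(1/8)·log₂(2/7) = 0.2259
  (A=1,B=1): P(A|B) = (5/16)/(9/16) = 5/9;  -(5/16)·log₂(5/9) = 0.2650
H(A|B) = 0.1517 + 0.2925 + 0.2259 + 0.2650
  = 0.9351 bits
H(A) - H(A|B) = 0.9887 - 0.9351 = 0.0536 bits

Both sides equal 0.0536 bits, so I(A;B) = H(A) - H(A|B) ✓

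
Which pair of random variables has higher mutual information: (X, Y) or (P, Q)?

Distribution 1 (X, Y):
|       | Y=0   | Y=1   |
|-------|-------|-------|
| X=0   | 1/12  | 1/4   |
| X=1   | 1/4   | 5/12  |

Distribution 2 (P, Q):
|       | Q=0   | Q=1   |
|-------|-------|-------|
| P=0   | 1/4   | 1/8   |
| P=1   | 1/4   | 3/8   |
Distribution 1 (X, Y):
Marginal P(X) (row sums):
  P(X=0) = 1/12 + 1/4 = 1/3
  P(X=1) = 1/4 + 5/12 = 2/3
Marginal P(Y) (column sums):
  P(Y=0) = 1/12 + 1/4 = 1/3
  P(Y=1) = 1/4 + 5/12 = 2/3

H(X) = -[(1/3)·log₂(1/3) + (2/3)·log₂(2/3)]
  = 0.5283 + 0.3900
  = 0.9183 bits
H(Y) = -[(1/3)·log₂(1/3) + (2/3)·log₂(2/3)]
  = 0.5283 + 0.3900
  = 0.9183 bits
H(X,Y) = -[(1/12)·log₂(1/12) + (1/4)·log₂(1/4) + (1/4)·log₂(1/4) + (5/12)·log₂(5/12)]
  = 0.2987 + 0.5000 + 0.5000 + 0.5263
  = 1.8250 bits

I(X;Y) = H(X) + H(Y) - H(X,Y)
  = 0.9183 + 0.9183 - 1.8250
  = 0.0116 bits

Distribution 2 (P, Q):
Marginal P(P) (row sums):
  P(P=0) = 1/4 + 1/8 = 3/8
  P(P=1) = 1/4 + 3/8 = 5/8
Marginal P(Q) (column sums):
  P(Q=0) = 1/4 + 1/4 = 1/2
  P(Q=1) = 1/8 + 3/8 = 1/2

H(P) = -[(3/8)·log₂(3/8) + (5/8)·log₂(5/8)]
  = 0.5306 + 0.4238
  = 0.9544 bits
H(Q) = -[(1/2)·log₂(1/2) + (1/2)·log₂(1/2)]
  = 0.5000 + 0.5000
  = 1.0000 bits
H(P,Q) = -[(1/4)·log₂(1/4) + (1/8)·log₂(1/8) + (1/4)·log₂(1/4) + (3/8)·log₂(3/8)]
  = 0.5000 + 0.3750 + 0.5000 + 0.5306
  = 1.9056 bits

I(P;Q) = H(P) + H(Q) - H(P,Q)
  = 0.9544 + 1.0000 - 1.9056
  = 0.0488 bits

I(P;Q) = 0.0488 bits > I(X;Y) = 0.0116 bits, so (P, Q) has the higher mutual information (stronger dependence).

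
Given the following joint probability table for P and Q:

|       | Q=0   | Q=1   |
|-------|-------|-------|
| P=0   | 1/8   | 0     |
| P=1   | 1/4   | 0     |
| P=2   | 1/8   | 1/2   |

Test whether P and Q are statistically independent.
Marginal P(P) (row sums):
  P(P=0) = 1/8 + 0 = 1/8
  P(P=1) = 1/4 + 0 = 1/4
  P(P=2) = 1/8 + 1/2 = 5/8
Marginal P(Q) (column sums):
  P(Q=0) = 1/8 + 1/4 + 1/8 = 1/2
  P(Q=1) = 0 + 0 + 1/2 = 1/2

P and Q are independent iff P(P=i,Q=j) = P(P=i)·P(Q=j) for every cell.
  P(P=0)·P(Q=0) = 1/8 × 1/2 = 1/16, but P(P=0,Q=0) = 1/8 ✗

No, P and Q are not independent. Quantitatively, I(P;Q) > 0:

H(P) = -[(1/8)·log₂(1/8) + (1/4)·log₂(1/4) + (5/8)·log₂(5/8)]
  = 0.3750 + 0.5000 + 0.4238
  = 1.2988 bits
H(Q) = -[(1/2)·log₂(1/2) + (1/2)·log₂(1/2)]
  = 0.5000 + 0.5000
  = 1.0000 bits
H(P,Q) = -[(1/8)·log₂(1/8) + (1/4)·log₂(1/4) + (1/8)·log₂(1/8) + (1/2)·log₂(1/2)]
  = 0.3750 + 0.5000 + 0.3750 + 0.5000
  = 1.7500 bits
I(P;Q) = H(P) + H(Q) - H(P,Q) = 1.2988 + 1.0000 - 1.7500 = 0.5488 bits > 0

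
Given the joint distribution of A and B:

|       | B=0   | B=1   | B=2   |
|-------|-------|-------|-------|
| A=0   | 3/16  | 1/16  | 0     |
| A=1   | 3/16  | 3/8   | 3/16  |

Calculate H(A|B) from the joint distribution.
Marginal P(B) (column sums):
  P(B=0) = 3/16 + 3/16 = 3/8
  P(B=1) = 1/16 + 3/8 = 7/16
  P(B=2) = 0 + 3/16 = 3/16

H(A|B) = -Σ P(A,B)·log₂ P(A|B), where P(A|B) = P(A,B) / P(B)
  (cells with P(A,B) = 0 contribute 0)
  (A=0,B=0): P(A|B) = (3/16)/(3/8) = 1/2;  -(3/16)·log₂(1/2) = 0.1875
  (A=0,B=1): P(A|B) = (1/16)/(7/16) = 1/7;  -(1/16)·log₂(1/7) = 0.1755
  (A=1,B=0): P(A|B) = (3/16)/(3/8) = 1/2;  -(3/16)·log₂(1/2) = 0.1875
  (A=1,B=1): P(A|B) = (3/8)/(7/16) = 6/7;  -(3/8)·log₂(6/7) = 0.0834
  (A=1,B=2): P(A|B) = (3/16)/(3/16) = 1;  -(3/16)·log₂(1) = 0.0000
H(A|B) = 0.1875 + 0.1755 + 0.1875 + 0.0834 + 0.0000
  = 0.6339 bits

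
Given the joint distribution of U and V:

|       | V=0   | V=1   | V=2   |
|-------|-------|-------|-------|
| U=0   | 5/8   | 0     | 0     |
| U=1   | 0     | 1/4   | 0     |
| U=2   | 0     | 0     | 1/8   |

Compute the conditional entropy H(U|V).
Marginal P(V) (column sums):
  P(V=0) = 5/8 + 0 + 0 = 5/8
  P(V=1) = 0 + 1/4 + 0 = 1/4
  P(V=2) = 0 + 0 + 1/8 = 1/8

H(U|V) = -Σ P(U,V)·log₂ P(U|V), where P(U|V) = P(U,V) / P(V)
  (cells with P(U,V) = 0 contribute 0)
  (U=0,V=0): P(U|V) = (5/8)/(5/8) = 1;  -(5/8)·log₂(1) = 0.0000
  (U=1,V=1): P(U|V) = (1/4)/(1/4) = 1;  -(1/4)·log₂(1) = 0.0000
  (U=2,V=2): P(U|V) = (1/8)/(1/8) = 1;  -(1/8)·log₂(1) = 0.0000
H(U|V) = 0.0000 + 0.0000 + 0.0000
  = 0.0000 bits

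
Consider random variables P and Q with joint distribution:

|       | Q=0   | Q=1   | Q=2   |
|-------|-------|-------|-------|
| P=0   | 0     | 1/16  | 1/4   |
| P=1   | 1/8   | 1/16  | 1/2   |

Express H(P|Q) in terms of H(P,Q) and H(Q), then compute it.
H(P|Q) = H(P,Q) - H(Q)

Marginal P(Q) (column sums):
  P(Q=0) = 0 + 1/8 = 1/8
  P(Q=1) = 1/16 + 1/16 = 1/8
  P(Q=2) = 1/4 + 1/2 = 3/4

H(P,Q) = -[(1/16)·log₂(1/16) + (1/4)·log₂(1/4) + (1/8)·log₂(1/8) + (1/16)·log₂(1/16) + (1/2)·log₂(1/2)]
  = 0.2500 + 0.5000 + 0.3750 + 0.2500 + 0.5000
  = 1.8750 bits
H(Q) = -[(1/8)·log₂(1/8) + (1/8)·log₂(1/8) + (3/4)·log₂(3/4)]
  = 0.3750 + 0.3750 + 0.3113
  = 1.0613 bits

H(P|Q) = 1.8750 - 1.0613 = 0.8137 bits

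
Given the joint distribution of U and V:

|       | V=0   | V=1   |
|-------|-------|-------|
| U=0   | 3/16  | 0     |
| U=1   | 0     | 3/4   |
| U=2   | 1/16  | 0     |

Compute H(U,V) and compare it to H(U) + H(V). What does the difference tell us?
Marginal P(U) (row sums):
  P(U=0) = 3/16 + 0 = 3/16
  P(U=1) = 0 + 3/4 = 3/4
  P(U=2) = 1/16 + 0 = 1/16
Marginal P(V) (column sums):
  P(V=0) = 3/16 + 0 + 1/16 = 1/4
  P(V=1) = 0 + 3/4 + 0 = 3/4

H(U,V) = -[(3/16)·log₂(3/16) + (3/4)·log₂(3/4) + (1/16)·log₂(1/16)]
  = 0.4528 + 0.3113 + 0.2500
  = 1.0141 bits
H(U) = -[(3/16)·log₂(3/16) + (3/4)·log₂(3/4) + (1/16)·log₂(1/16)]
  = 0.4528 + 0.3113 + 0.2500
  = 1.0141 bits
H(V) = -[(1/4)·log₂(1/4) + (3/4)·log₂(3/4)]
  = 0.5000 + 0.3113
  = 0.8113 bits

H(U) + H(V) = 1.0141 + 0.8113 = 1.8254 bits
Difference: H(U) + H(V) - H(U,V) = 1.8254 - 1.0141 = 0.8113 bits = I(U;V)

The difference is the mutual information; it is positive here, so U and V are dependent (knowing one reduces uncertainty about the other by 0.8113 bits).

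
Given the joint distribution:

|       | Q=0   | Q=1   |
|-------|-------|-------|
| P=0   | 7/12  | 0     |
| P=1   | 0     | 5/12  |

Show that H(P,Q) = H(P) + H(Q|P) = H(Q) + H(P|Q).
Marginal P(P) (row sums):
  P(P=0) = 7/12 + 0 = 7/12
  P(P=1) = 0 + 5/12 = 5/12
Marginal P(Q) (column sums):
  P(Q=0) = 7/12 + 0 = 7/12
  P(Q=1) = 0 + 5/12 = 5/12

Decomposition 1: H(P) + H(Q|P)
H(P) = -[(7/12)·log₂(7/12) + (5/12)·log₂(5/12)]
  = 0.4536 + 0.5263
  = 0.9799 bits
H(Q|P) = -Σ P(P,Q)·log₂ P(Q|P), where P(Q|P) = P(P,Q) / P(P)
  (cells with P(P,Q) = 0 contribute 0)
  (P=0,Q=0): P(Q|P) = (7/12)/(7/12) = 1;  -(7/12)·log₂(1) = 0.0000
  (P=1,Q=1): P(Q|P) = (5/12)/(5/12) = 1;  -(5/12)·log₂(1) = 0.0000
H(Q|P) = 0.0000 + 0.0000
  = 0.0000 bits
H(P) + H(Q|P) = 0.9799 + 0.0000 = 0.9799 bits

Decomposition 2: H(Q) + H(P|Q)
H(Q) = -[(7/12)·log₂(7/12) + (5/12)·log₂(5/12)]
  = 0.4536 + 0.5263
  = 0.9799 bits
H(P|Q) = -Σ P(P,Q)·log₂ P(P|Q), where P(P|Q) = P(P,Q) / P(Q)
  (cells with P(P,Q) = 0 contribute 0)
  (P=0,Q=0): P(P|Q) = (7/12)/(7/12) = 1;  -(7/12)·log₂(1) = 0.0000
  (P=1,Q=1): P(P|Q) = (5/12)/(5/12) = 1;  -(5/12)·log₂(1) = 0.0000
H(P|Q) = 0.0000 + 0.0000
  = 0.0000 bits
H(Q) + H(P|Q) = 0.9799 + 0.0000 = 0.9799 bits

Direct computation of the joint entropy:
H(P,Q) = -[(7/12)·log₂(7/12) + (5/12)·log₂(5/12)]
  = 0.4536 + 0.5263
  = 0.9799 bits

All three agree: H(P,Q) = 0.9799 bits ✓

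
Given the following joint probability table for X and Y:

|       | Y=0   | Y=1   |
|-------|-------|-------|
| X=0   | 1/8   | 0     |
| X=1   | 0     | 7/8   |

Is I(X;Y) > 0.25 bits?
Marginal P(X) (row sums):
  P(X=0) = 1/8 + 0 = 1/8
  P(X=1) = 0 + 7/8 = 7/8
Marginal P(Y) (column sums):
  P(Y=0) = 1/8 + 0 = 1/8
  P(Y=1) = 0 + 7/8 = 7/8

H(X) = -[(1/8)·log₂(1/8) + (7/8)·log₂(7/8)]
  = 0.3750 + 0.1686
  = 0.5436 bits
H(Y) = -[(1/8)·log₂(1/8) + (7/8)·log₂(7/8)]
  = 0.3750 + 0.1686
  = 0.5436 bits
H(X,Y) = -[(1/8)·log₂(1/8) + (7/8)·log₂(7/8)]
  = 0.3750 + 0.1686
  = 0.5436 bits

I(X;Y) = H(X) + H(Y) - H(X,Y)
  = 0.5436 + 0.5436 - 0.5436
  = 0.5436 bits

Yes. I(X;Y) = 0.5436 bits, which is > 0.25 bits.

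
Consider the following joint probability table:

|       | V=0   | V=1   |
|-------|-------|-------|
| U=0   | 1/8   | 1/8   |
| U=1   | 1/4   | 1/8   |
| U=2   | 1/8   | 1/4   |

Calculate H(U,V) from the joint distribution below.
H(U,V) = -Σ P(U,V) log₂ P(U,V), summed over the non-zero cells:
H(U,V) = -[(1/8)·log₂(1/8) + (1/8)·log₂(1/8) + (1/4)·log₂(1/4) + (1/8)·log₂(1/8) + (1/8)·log₂(1/8) + (1/4)·log₂(1/4)]
  = 0.3750 + 0.3750 + 0.5000 + 0.3750 + 0.3750 + 0.5000
  = 2.5000 bits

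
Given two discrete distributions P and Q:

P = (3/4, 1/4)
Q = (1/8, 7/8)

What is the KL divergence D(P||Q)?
D(P||Q) = Σ P(i) log₂(P(i)/Q(i))
  i=0: (3/4) × log₂((3/4)/(1/8)) = (3/4) × log₂(6) = 1.9387
  i=1: (1/4) × log₂((1/4)/(7/8)) = (1/4) × log₂(2/7) = -0.4518
D(P||Q) = 1.9387 - 0.4518
  = 1.4869 bits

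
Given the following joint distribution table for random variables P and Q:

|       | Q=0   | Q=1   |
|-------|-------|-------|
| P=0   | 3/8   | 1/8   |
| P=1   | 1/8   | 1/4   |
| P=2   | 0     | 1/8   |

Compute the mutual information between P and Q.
Marginal P(P) (row sums):
  P(P=0) = 3/8 + 1/8 = 1/2
  P(P=1) = 1/8 + 1/4 = 3/8
  P(P=2) = 0 + 1/8 = 1/8
Marginal P(Q) (column sums):
  P(Q=0) = 3/8 + 1/8 + 0 = 1/2
  P(Q=1) = 1/8 + 1/4 + 1/8 = 1/2

H(P) = -[(1/2)·log₂(1/2) + (3/8)·log₂(3/8) + (1/8)·log₂(1/8)]
  = 0.5000 + 0.5306 + 0.3750
  = 1.4056 bits
H(Q) = -[(1/2)·log₂(1/2) + (1/2)·log₂(1/2)]
  = 0.5000 + 0.5000
  = 1.0000 bits
H(P,Q) = -[(3/8)·log₂(3/8) + (1/8)·log₂(1/8) + (1/8)·log₂(1/8) + (1/4)·log₂(1/4) + (1/8)·log₂(1/8)]
  = 0.5306 + 0.3750 + 0.3750 + 0.5000 + 0.3750
  = 2.1556 bits

I(P;Q) = H(P) + H(Q) - H(P,Q)
  = 1.4056 + 1.0000 - 2.1556
  = 0.2500 bits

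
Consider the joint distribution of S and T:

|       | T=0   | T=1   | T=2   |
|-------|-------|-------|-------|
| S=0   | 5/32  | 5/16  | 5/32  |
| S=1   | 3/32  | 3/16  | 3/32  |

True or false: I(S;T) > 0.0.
Marginal P(S) (row sums):
  P(S=0) = 5/32 + 5/16 + 5/32 = 5/8
  P(S=1) = 3/32 + 3/16 + 3/32 = 3/8
Marginal P(T) (column sums):
  P(T=0) = 5/32 + 3/32 = 1/4
  P(T=1) = 5/16 + 3/16 = 1/2
  P(T=2) = 5/32 + 3/32 = 1/4

H(S) = -[(5/8)·log₂(5/8) + (3/8)·log₂(3/8)]
  = 0.4238 + 0.5306
  = 0.9544 bits
H(T) = -[(1/4)·log₂(1/4) + (1/2)·log₂(1/2) + (1/4)·log₂(1/4)]
  = 0.5000 + 0.5000 + 0.5000
  = 1.5000 bits
H(S,T) = -[(5/32)·log₂(5/32) + (5/16)·log₂(5/16) + (5/32)·log₂(5/32) + (3/32)·log₂(3/32) + (3/16)·log₂(3/16) + (3/32)·log₂(3/32)]
  = 0.4184 + 0.5244 + 0.4184 + 0.3202 + 0.4528 + 0.3202
  = 2.4544 bits

I(S;T) = H(S) + H(T) - H(S,T)
  = 0.9544 + 1.5000 - 2.4544
  = 0.0000 bits

False. I(S;T) = 0.0000 bits, which is ≤ 0.0 bits.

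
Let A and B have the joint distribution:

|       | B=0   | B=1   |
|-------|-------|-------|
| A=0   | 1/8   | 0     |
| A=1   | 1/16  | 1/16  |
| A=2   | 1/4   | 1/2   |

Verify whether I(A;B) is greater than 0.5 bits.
Marginal P(A) (row sums):
  P(A=0) = 1/8 + 0 = 1/8
  P(A=1) = 1/16 + 1/16 = 1/8
  P(A=2) = 1/4 + 1/2 = 3/4
Marginal P(B) (column sums):
  P(B=0) = 1/8 + 1/16 + 1/4 = 7/16
  P(B=1) = 0 + 1/16 + 1/2 = 9/16

H(A) = -[(1/8)·log₂(1/8) + (1/8)·log₂(1/8) + (3/4)·log₂(3/4)]
  = 0.3750 + 0.3750 + 0.3113
  = 1.0613 bits
H(B) = -[(7/16)·log₂(7/16) + (9/16)·log₂(9/16)]
  = 0.5218 + 0.4669
  = 0.9887 bits
H(A,B) = -[(1/8)·log₂(1/8) + (1/16)·log₂(1/16) + (1/16)·log₂(1/16) + (1/4)·log₂(1/4) + (1/2)·log₂(1/2)]
  = 0.3750 + 0.2500 + 0.2500 + 0.5000 + 0.5000
  = 1.8750 bits

I(A;B) = H(A) + H(B) - H(A,B)
  = 1.0613 + 0.9887 - 1.8750
  = 0.1750 bits

No. I(A;B) = 0.1750 bits, which is ≤ 0.5 bits.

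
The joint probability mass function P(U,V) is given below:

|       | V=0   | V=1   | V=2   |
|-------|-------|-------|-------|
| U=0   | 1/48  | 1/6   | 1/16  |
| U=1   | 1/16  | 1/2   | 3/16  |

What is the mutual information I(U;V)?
Marginal P(U) (row sums):
  P(U=0) = 1/48 + 1/6 + 1/16 = 1/4
  P(U=1) = 1/16 + 1/2 + 3/16 = 3/4
Marginal P(V) (column sums):
  P(V=0) = 1/48 + 1/16 = 1/12
  P(V=1) = 1/6 + 1/2 = 2/3
  P(V=2) = 1/16 + 3/16 = 1/4

H(U) = -[(1/4)·log₂(1/4) + (3/4)·log₂(3/4)]
  = 0.5000 + 0.3113
  = 0.8113 bits
H(V) = -[(1/12)·log₂(1/12) + (2/3)·log₂(2/3) + (1/4)·log₂(1/4)]
  = 0.2987 + 0.3900 + 0.5000
  = 1.1887 bits
H(U,V) = -[(1/48)·log₂(1/48) + (1/6)·log₂(1/6) + (1/16)·log₂(1/16) + (1/16)·log₂(1/16) + (1/2)·log₂(1/2) + (3/16)·log₂(3/16)]
  = 0.1164 + 0.4308 + 0.2500 + 0.2500 + 0.5000 + 0.4528
  = 2.0000 bits

I(U;V) = H(U) + H(V) - H(U,V)
  = 0.8113 + 1.1887 - 2.0000
  = 0.0000 bits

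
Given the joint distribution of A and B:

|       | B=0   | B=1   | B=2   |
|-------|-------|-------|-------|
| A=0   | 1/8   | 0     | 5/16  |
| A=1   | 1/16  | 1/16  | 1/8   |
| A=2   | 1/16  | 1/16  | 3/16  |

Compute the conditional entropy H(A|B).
Marginal P(B) (column sums):
  P(B=0) = 1/8 + 1/16 + 1/16 = 1/4
  P(B=1) = 0 + 1/16 + 1/16 = 1/8
  P(B=2) = 5/16 + 1/8 + 3/16 = 5/8

H(A|B) = -Σ P(A,B)·log₂ P(A|B), where P(A|B) = P(A,B) / P(B)
  (cells with P(A,B) = 0 contribute 0)
  (A=0,B=0): P(A|B) = (1/8)/(1/4) = 1/2;  -(1/8)·log₂(1/2) = 0.1250
  (A=0,B=2): P(A|B) = (5/16)/(5/8) = 1/2;  -(5/16)·log₂(1/2) = 0.3125
  (A=1,B=0): P(A|B) = (1/16)/(1/4) = 1/4;  -(1/16)·log₂(1/4) = 0.1250
  (A=1,B=1): P(A|B) = (1/16)/(1/8) = 1/2;  -(1/16)·log₂(1/2) = 0.0625
  (A=1,B=2): P(A|B) = (1/8)/(5/8) = 1/5;  -(1/8)·log₂(1/5) = 0.2902
  (A=2,B=0): P(A|B) = (1/16)/(1/4) = 1/4;  -(1/16)·log₂(1/4) = 0.1250
  (A=2,B=1): P(A|B) = (1/16)/(1/8) = 1/2;  -(1/16)·log₂(1/2) = 0.0625
  (A=2,B=2): P(A|B) = (3/16)/(5/8) = 3/10;  -(3/16)·log₂(3/10) = 0.3257
H(A|B) = 0.1250 + 0.3125 + 0.1250 + 0.0625 + 0.2902 + 0.1250 + 0.0625 + 0.3257
  = 1.4284 bits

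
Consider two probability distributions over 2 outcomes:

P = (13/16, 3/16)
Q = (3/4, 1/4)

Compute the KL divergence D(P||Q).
D(P||Q) = Σ P(i) log₂(P(i)/Q(i))
  i=0: (13/16) × log₂((13/16)/(3/4)) = (13/16) × log₂(13/12) = 0.0938
  i=1: (3/16) × log₂((3/16)/(1/4)) = (3/16) × log₂(3/4) = -0.0778
D(P||Q) = 0.0938 - 0.0778
  = 0.0160 bits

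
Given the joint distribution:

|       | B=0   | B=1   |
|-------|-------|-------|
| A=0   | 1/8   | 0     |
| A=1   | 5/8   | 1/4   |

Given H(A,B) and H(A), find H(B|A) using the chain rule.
From the chain rule: H(A,B) = H(A) + H(B|A)
Therefore: H(B|A) = H(A,B) - H(A)

H(A,B) = -[(1/8)·log₂(1/8) + (5/8)·log₂(5/8) + (1/4)·log₂(1/4)]
  = 0.3750 + 0.4238 + 0.5000
  = 1.2988 bits
Marginal P(A) (row sums):
  P(A=0) = 1/8 + 0 = 1/8
  P(A=1) = 5/8 + 1/4 = 7/8
H(A) = -[(1/8)·log₂(1/8) + (7/8)·log₂(7/8)]
  = 0.3750 + 0.1686
  = 0.5436 bits

H(B|A) = 1.2988 - 0.5436 = 0.7552 bits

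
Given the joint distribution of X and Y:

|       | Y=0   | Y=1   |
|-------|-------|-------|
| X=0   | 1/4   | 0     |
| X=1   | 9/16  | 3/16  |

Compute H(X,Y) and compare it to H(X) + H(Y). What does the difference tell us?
Marginal P(X) (row sums):
  P(X=0) = 1/4 + 0 = 1/4
  P(X=1) = 9/16 + 3/16 = 3/4
Marginal P(Y) (column sums):
  P(Y=0) = 1/4 + 9/16 = 13/16
  P(Y=1) = 0 + 3/16 = 3/16

H(X,Y) = -[(1/4)·log₂(1/4) + (9/16)·log₂(9/16) + (3/16)·log₂(3/16)]
  = 0.5000 + 0.4669 + 0.4528
  = 1.4197 bits
H(X) = -[(1/4)·log₂(1/4) + (3/4)·log₂(3/4)]
  = 0.5000 + 0.3113
  = 0.8113 bits
H(Y) = -[(13/16)·log₂(13/16) + (3/16)·log₂(3/16)]
  = 0.2434 + 0.4528
  = 0.6962 bits

H(X) + H(Y) = 0.8113 + 0.6962 = 1.5075 bits
Difference: H(X) + H(Y) - H(X,Y) = 1.5075 - 1.4197 = 0.0878 bits = I(X;Y)

The difference is the mutual information; it is positive here, so X and Y are dependent (knowing one reduces uncertainty about the other by 0.0878 bits).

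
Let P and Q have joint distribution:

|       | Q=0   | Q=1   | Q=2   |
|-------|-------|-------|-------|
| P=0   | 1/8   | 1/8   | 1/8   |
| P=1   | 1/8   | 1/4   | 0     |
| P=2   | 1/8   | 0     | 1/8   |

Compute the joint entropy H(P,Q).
H(P,Q) = -Σ P(P,Q) log₂ P(P,Q), summed over the non-zero cells:
H(P,Q) = -[(1/8)·log₂(1/8) + (1/8)·log₂(1/8) + (1/8)·log₂(1/8) + (1/8)·log₂(1/8) + (1/4)·log₂(1/4) + (1/8)·log₂(1/8) + (1/8)·log₂(1/8)]
  = 0.3750 + 0.3750 + 0.3750 + 0.3750 + 0.5000 + 0.3750 + 0.3750
  = 2.7500 bits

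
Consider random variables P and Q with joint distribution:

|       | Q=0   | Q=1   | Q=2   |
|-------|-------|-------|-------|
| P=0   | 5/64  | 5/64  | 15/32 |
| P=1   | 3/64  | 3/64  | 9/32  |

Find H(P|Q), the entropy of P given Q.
Marginal P(Q) (column sums):
  P(Q=0) = 5/64 + 3/64 = 1/8
  P(Q=1) = 5/64 + 3/64 = 1/8
  P(Q=2) = 15/32 + 9/32 = 3/4

H(P|Q) = -Σ P(P,Q)·log₂ P(P|Q), where P(P|Q) = P(P,Q) / P(Q)
  (P=0,Q=0): P(P|Q) = (5/64)/(1/8) = 5/8;  -(5/64)·log₂(5/8) = 0.0530
  (P=0,Q=1): P(P|Q) = (5/64)/(1/8) = 5/8;  -(5/64)·log₂(5/8) = 0.0530
  (P=0,Q=2): P(P|Q) = (15/32)/(3/4) = 5/8;  -(15/32)·log₂(5/8) = 0.3178
  (P=1,Q=0): P(P|Q) = (3/64)/(1/8) = 3/8;  -(3/64)·log₂(3/8) = 0.0663
  (P=1,Q=1): P(P|Q) = (3/64)/(1/8) = 3/8;  -(3/64)·log₂(3/8) = 0.0663
  (P=1,Q=2): P(P|Q) = (9/32)/(3/4) = 3/8;  -(9/32)·log₂(3/8) = 0.3980
H(P|Q) = 0.0530 + 0.0530 + 0.3178 + 0.0663 + 0.0663 + 0.3980
  = 0.9544 bits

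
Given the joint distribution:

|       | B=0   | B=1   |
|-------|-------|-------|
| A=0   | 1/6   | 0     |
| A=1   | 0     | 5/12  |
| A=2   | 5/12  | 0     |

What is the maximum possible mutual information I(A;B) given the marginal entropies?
The upper bound on mutual information is I(A;B) ≤ min(H(A), H(B)).

Marginal P(A) (row sums):
  P(A=0) = 1/6 + 0 = 1/6
  P(A=1) = 0 + 5/12 = 5/12
  P(A=2) = 5/12 + 0 = 5/12
Marginal P(B) (column sums):
  P(B=0) = 1/6 + 0 + 5/12 = 7/12
  P(B=1) = 0 + 5/12 + 0 = 5/12

H(A) = -[(1/6)·log₂(1/6) + (5/12)·log₂(5/12) + (5/12)·log₂(5/12)]
  = 0.4308 + 0.5263 + 0.5263
  = 1.4834 bits
H(B) = -[(7/12)·log₂(7/12) + (5/12)·log₂(5/12)]
  = 0.4536 + 0.5263
  = 0.9799 bits

Maximum possible I(A;B) = min(1.4834, 0.9799) = 0.9799 bits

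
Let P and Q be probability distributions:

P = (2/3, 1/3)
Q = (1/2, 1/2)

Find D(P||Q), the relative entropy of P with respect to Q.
D(P||Q) = Σ P(i) log₂(P(i)/Q(i))
  i=0: (2/3) × log₂((2/3)/(1/2)) = (2/3) × log₂(4/3) = 0.2767
  i=1: (1/3) × log₂((1/3)/(1/2)) = (1/3) × log₂(2/3) = -0.1950
D(P||Q) = 0.2767 - 0.1950
  = 0.0817 bits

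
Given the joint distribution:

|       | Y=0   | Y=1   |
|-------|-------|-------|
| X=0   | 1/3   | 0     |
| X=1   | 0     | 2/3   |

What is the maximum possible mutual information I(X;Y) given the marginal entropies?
The upper bound on mutual information is I(X;Y) ≤ min(H(X), H(Y)).

Marginal P(X) (row sums):
  P(X=0) = 1/3 + 0 = 1/3
  P(X=1) = 0 + 2/3 = 2/3
Marginal P(Y) (column sums):
  P(Y=0) = 1/3 + 0 = 1/3
  P(Y=1) = 0 + 2/3 = 2/3

H(X) = -[(1/3)·log₂(1/3) + (2/3)·log₂(2/3)]
  = 0.5283 + 0.3900
  = 0.9183 bits
H(Y) = -[(1/3)·log₂(1/3) + (2/3)·log₂(2/3)]
  = 0.5283 + 0.3900
  = 0.9183 bits

Maximum possible I(X;Y) = min(0.9183, 0.9183) = 0.9183 bits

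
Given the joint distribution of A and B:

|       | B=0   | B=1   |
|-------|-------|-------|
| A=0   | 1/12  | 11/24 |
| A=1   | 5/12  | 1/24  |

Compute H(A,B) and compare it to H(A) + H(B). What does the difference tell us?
Marginal P(A) (row sums):
  P(A=0) = 1/12 + 11/24 = 13/24
  P(A=1) = 5/12 + 1/24 = 11/24
Marginal P(B) (column sums):
  P(B=0) = 1/12 + 5/12 = 1/2
  P(B=1) = 11/24 + 1/24 = 1/2

H(A,B) = -[(1/12)·log₂(1/12) + (11/24)·log₂(11/24) + (5/12)·log₂(5/12) + (1/24)·log₂(1/24)]
  = 0.2987 + 0.5159 + 0.5263 + 0.1910
  = 1.5319 bits
H(A) = -[(13/24)·log₂(13/24) + (11/24)·log₂(11/24)]
  = 0.4791 + 0.5159
  = 0.9950 bits
H(B) = -[(1/2)·log₂(1/2) + (1/2)·log₂(1/2)]
  = 0.5000 + 0.5000
  = 1.0000 bits

H(A) + H(B) = 0.9950 + 1.0000 = 1.9950 bits
Difference: H(A) + H(B) - H(A,B) = 1.9950 - 1.5319 = 0.4631 bits = I(A;B)

The difference is the mutual information; it is positive here, so A and B are dependent (knowing one reduces uncertainty about the other by 0.4631 bits).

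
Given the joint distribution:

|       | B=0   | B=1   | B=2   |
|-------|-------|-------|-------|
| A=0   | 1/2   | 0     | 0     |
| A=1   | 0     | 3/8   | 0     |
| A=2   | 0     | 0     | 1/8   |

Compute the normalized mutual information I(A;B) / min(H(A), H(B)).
Marginal P(A) (row sums):
  P(A=0) = 1/2 + 0 + 0 = 1/2
  P(A=1) = 0 + 3/8 + 0 = 3/8
  P(A=2) = 0 + 0 + 1/8 = 1/8
Marginal P(B) (column sums):
  P(B=0) = 1/2 + 0 + 0 = 1/2
  P(B=1) = 0 + 3/8 + 0 = 3/8
  P(B=2) = 0 + 0 + 1/8 = 1/8

H(A) = -[(1/2)·log₂(1/2) + (3/8)·log₂(3/8) + (1/8)·log₂(1/8)]
  = 0.5000 + 0.5306 + 0.3750
  = 1.4056 bits
H(B) = -[(1/2)·log₂(1/2) + (3/8)·log₂(3/8) + (1/8)·log₂(1/8)]
  = 0.5000 + 0.5306 + 0.3750
  = 1.4056 bits
H(A,B) = -[(1/2)·log₂(1/2) + (3/8)·log₂(3/8) + (1/8)·log₂(1/8)]
  = 0.5000 + 0.5306 + 0.3750
  = 1.4056 bits

I(A;B) = H(A) + H(B) - H(A,B)
  = 1.4056 + 1.4056 - 1.4056
  = 1.4056 bits

min(H(A), H(B)) = min(1.4056, 1.4056) = 1.4056 bits
Normalized MI = 1.4056 / 1.4056 = 1.0000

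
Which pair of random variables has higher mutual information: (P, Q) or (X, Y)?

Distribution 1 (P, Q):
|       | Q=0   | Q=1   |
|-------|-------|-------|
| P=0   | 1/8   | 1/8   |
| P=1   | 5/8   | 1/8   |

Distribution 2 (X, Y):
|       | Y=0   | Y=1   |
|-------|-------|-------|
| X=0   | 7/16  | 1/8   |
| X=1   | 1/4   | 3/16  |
Distribution 1 (P, Q):
Marginal P(P) (row sums):
  P(P=0) = 1/8 + 1/8 = 1/4
  P(P=1) = 5/8 + 1/8 = 3/4
Marginal P(Q) (column sums):
  P(Q=0) = 1/8 + 5/8 = 3/4
  P(Q=1) = 1/8 + 1/8 = 1/4

H(P) = -[(1/4)·log₂(1/4) + (3/4)·log₂(3/4)]
  = 0.5000 + 0.3113
  = 0.8113 bits
H(Q) = -[(3/4)·log₂(3/4) + (1/4)·log₂(1/4)]
  = 0.3113 + 0.5000
  = 0.8113 bits
H(P,Q) = -[(1/8)·log₂(1/8) + (1/8)·log₂(1/8) + (5/8)·log₂(5/8) + (1/8)·log₂(1/8)]
  = 0.3750 + 0.3750 + 0.4238 + 0.3750
  = 1.5488 bits

I(P;Q) = H(P) + H(Q) - H(P,Q)
  = 0.8113 + 0.8113 - 1.5488
  = 0.0738 bits

Distribution 2 (X, Y):
Marginal P(X) (row sums):
  P(X=0) = 7/16 + 1/8 = 9/16
  P(X=1) = 1/4 + 3/16 = 7/16
Marginal P(Y) (column sums):
  P(Y=0) = 7/16 + 1/4 = 11/16
  P(Y=1) = 1/8 + 3/16 = 5/16

H(X) = -[(9/16)·log₂(9/16) + (7/16)·log₂(7/16)]
  = 0.4669 + 0.5218
  = 0.9887 bits
H(Y) = -[(11/16)·log₂(11/16) + (5/16)·log₂(5/16)]
  = 0.3716 + 0.5244
  = 0.8960 bits
H(X,Y) = -[(7/16)·log₂(7/16) + (1/8)·log₂(1/8) + (1/4)·log₂(1/4) + (3/16)·log₂(3/16)]
  = 0.5218 + 0.3750 + 0.5000 + 0.4528
  = 1.8496 bits

I(X;Y) = H(X) + H(Y) - H(X,Y)
  = 0.9887 + 0.8960 - 1.8496
  = 0.0351 bits

I(P;Q) = 0.0738 bits > I(X;Y) = 0.0351 bits, so (P, Q) has the higher mutual information (stronger dependence).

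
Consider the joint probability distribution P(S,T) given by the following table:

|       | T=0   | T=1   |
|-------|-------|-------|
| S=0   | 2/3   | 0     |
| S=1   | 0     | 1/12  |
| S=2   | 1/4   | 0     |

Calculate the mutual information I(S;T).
Marginal P(S) (row sums):
  P(S=0) = 2/3 + 0 = 2/3
  P(S=1) = 0 + 1/12 = 1/12
  P(S=2) = 1/4 + 0 = 1/4
Marginal P(T) (column sums):
  P(T=0) = 2/3 + 0 + 1/4 = 11/12
  P(T=1) = 0 + 1/12 + 0 = 1/12

H(S) = -[(2/3)·log₂(2/3) + (1/12)·log₂(1/12) + (1/4)·log₂(1/4)]
  = 0.3900 + 0.2987 + 0.5000
  = 1.1887 bits
H(T) = -[(11/12)·log₂(11/12) + (1/12)·log₂(1/12)]
  = 0.1151 + 0.2987
  = 0.4138 bits
H(S,T) = -[(2/3)·log₂(2/3) + (1/12)·log₂(1/12) + (1/4)·log₂(1/4)]
  = 0.3900 + 0.2987 + 0.5000
  = 1.1887 bits

I(S;T) = H(S) + H(T) - H(S,T)
  = 1.1887 + 0.4138 - 1.1887
  = 0.4138 bits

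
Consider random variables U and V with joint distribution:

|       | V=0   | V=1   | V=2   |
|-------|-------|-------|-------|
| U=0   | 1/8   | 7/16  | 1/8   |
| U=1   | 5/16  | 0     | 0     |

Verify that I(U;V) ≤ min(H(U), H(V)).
Marginal P(U) (row sums):
  P(U=0) = 1/8 + 7/16 + 1/8 = 11/16
  P(U=1) = 5/16 + 0 + 0 = 5/16
Marginal P(V) (column sums):
  P(V=0) = 1/8 + 5/16 = 7/16
  P(V=1) = 7/16 + 0 = 7/16
  P(V=2) = 1/8 + 0 = 1/8

H(U) = -[(11/16)·log₂(11/16) + (5/16)·log₂(5/16)]
  = 0.3716 + 0.5244
  = 0.8960 bits
H(V) = -[(7/16)·log₂(7/16) + (7/16)·log₂(7/16) + (1/8)·log₂(1/8)]
  = 0.5218 + 0.5218 + 0.3750
  = 1.4186 bits
H(U,V) = -[(1/8)·log₂(1/8) + (7/16)·log₂(7/16) + (1/8)·log₂(1/8) + (5/16)·log₂(5/16)]
  = 0.3750 + 0.5218 + 0.3750 + 0.5244
  = 1.7962 bits

I(U;V) = H(U) + H(V) - H(U,V)
  = 0.8960 + 1.4186 - 1.7962
  = 0.5184 bits

min(H(U), H(V)) = min(0.8960, 1.4186) = 0.8960 bits
Since 0.5184 ≤ 0.8960, the bound is satisfied ✓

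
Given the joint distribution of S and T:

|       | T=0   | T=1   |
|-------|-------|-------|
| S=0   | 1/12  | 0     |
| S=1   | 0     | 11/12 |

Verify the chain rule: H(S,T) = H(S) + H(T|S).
Left side:
H(S,T) = -[(1/12)·log₂(1/12) + (11/12)·log₂(11/12)]
  = 0.2987 + 0.1151
  = 0.4138 bits

Right side:
Marginal P(S) (row sums):
  P(S=0) = 1/12 + 0 = 1/12
  P(S=1) = 0 + 11/12 = 11/12
H(S) = -[(1/12)·log₂(1/12) + (11/12)·log₂(11/12)]
  = 0.2987 + 0.1151
  = 0.4138 bits
H(T|S) = -Σ P(S,T)·log₂ P(T|S), where P(T|S) = P(S,T) / P(S)
  (cells with P(S,T) = 0 contribute 0)
  (S=0,T=0): P(T|S) = (1/12)/(1/12) = 1;  -(1/12)·log₂(1) = 0.0000
  (S=1,T=1): P(T|S) = (11/12)/(11/12) = 1;  -(11/12)·log₂(1) = 0.0000
H(T|S) = 0.0000 + 0.0000
  = 0.0000 bits
H(S) + H(T|S) = 0.4138 + 0.0000 = 0.4138 bits

Both sides equal 0.4138 bits, so the chain rule holds ✓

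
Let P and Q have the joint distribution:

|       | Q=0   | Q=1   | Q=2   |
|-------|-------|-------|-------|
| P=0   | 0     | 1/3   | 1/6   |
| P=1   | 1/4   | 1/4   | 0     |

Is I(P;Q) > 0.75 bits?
Marginal P(P) (row sums):
  P(P=0) = 0 + 1/3 + 1/6 = 1/2
  P(P=1) = 1/4 + 1/4 + 0 = 1/2
Marginal P(Q) (column sums):
  P(Q=0) = 0 + 1/4 = 1/4
  P(Q=1) = 1/3 + 1/4 = 7/12
  P(Q=2) = 1/6 + 0 = 1/6

H(P) = -[(1/2)·log₂(1/2) + (1/2)·log₂(1/2)]
  = 0.5000 + 0.5000
  = 1.0000 bits
H(Q) = -[(1/4)·log₂(1/4) + (7/12)·log₂(7/12) + (1/6)·log₂(1/6)]
  = 0.5000 + 0.4536 + 0.4308
  = 1.3844 bits
H(P,Q) = -[(1/3)·log₂(1/3) + (1/6)·log₂(1/6) + (1/4)·log₂(1/4) + (1/4)·log₂(1/4)]
  = 0.5283 + 0.4308 + 0.5000 + 0.5000
  = 1.9591 bits

I(P;Q) = H(P) + H(Q) - H(P,Q)
  = 1.0000 + 1.3844 - 1.9591
  = 0.4253 bits

No. I(P;Q) = 0.4253 bits, which is ≤ 0.75 bits.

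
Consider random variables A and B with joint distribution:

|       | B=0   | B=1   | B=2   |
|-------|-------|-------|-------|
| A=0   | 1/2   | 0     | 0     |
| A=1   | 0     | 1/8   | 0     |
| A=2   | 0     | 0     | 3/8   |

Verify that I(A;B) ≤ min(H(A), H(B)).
Marginal P(A) (row sums):
  P(A=0) = 1/2 + 0 + 0 = 1/2
  P(A=1) = 0 + 1/8 + 0 = 1/8
  P(A=2) = 0 + 0 + 3/8 = 3/8
Marginal P(B) (column sums):
  P(B=0) = 1/2 + 0 + 0 = 1/2
  P(B=1) = 0 + 1/8 + 0 = 1/8
  P(B=2) = 0 + 0 + 3/8 = 3/8

H(A) = -[(1/2)·log₂(1/2) + (1/8)·log₂(1/8) + (3/8)·log₂(3/8)]
  = 0.5000 + 0.3750 + 0.5306
  = 1.4056 bits
H(B) = -[(1/2)·log₂(1/2) + (1/8)·log₂(1/8) + (3/8)·log₂(3/8)]
  = 0.5000 + 0.3750 + 0.5306
  = 1.4056 bits
H(A,B) = -[(1/2)·log₂(1/2) + (1/8)·log₂(1/8) + (3/8)·log₂(3/8)]
  = 0.5000 + 0.3750 + 0.5306
  = 1.4056 bits

I(A;B) = H(A) + H(B) - H(A,B)
  = 1.4056 + 1.4056 - 1.4056
  = 1.4056 bits

min(H(A), H(B)) = min(1.4056, 1.4056) = 1.4056 bits
Since 1.4056 ≤ 1.4056, the bound is satisfied ✓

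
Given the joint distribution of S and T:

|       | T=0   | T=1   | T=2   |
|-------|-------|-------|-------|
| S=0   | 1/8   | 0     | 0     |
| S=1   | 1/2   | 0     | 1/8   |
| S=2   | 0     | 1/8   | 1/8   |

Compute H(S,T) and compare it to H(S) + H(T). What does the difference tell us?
Marginal P(S) (row sums):
  P(S=0) = 1/8 + 0 + 0 = 1/8
  P(S=1) = 1/2 + 0 + 1/8 = 5/8
  P(S=2) = 0 + 1/8 + 1/8 = 1/4
Marginal P(T) (column sums):
  P(T=0) = 1/8 + 1/2 + 0 = 5/8
  P(T=1) = 0 + 0 + 1/8 = 1/8
  P(T=2) = 0 + 1/8 + 1/8 = 1/4

H(S,T) = -[(1/8)·log₂(1/8) + (1/2)·log₂(1/2) + (1/8)·log₂(1/8) + (1/8)·log₂(1/8) + (1/8)·log₂(1/8)]
  = 0.3750 + 0.5000 + 0.3750 + 0.3750 + 0.3750
  = 2.0000 bits
H(S) = -[(1/8)·log₂(1/8) + (5/8)·log₂(5/8) + (1/4)·log₂(1/4)]
  = 0.3750 + 0.4238 + 0.5000
  = 1.2988 bits
H(T) = -[(5/8)·log₂(5/8) + (1/8)·log₂(1/8) + (1/4)·log₂(1/4)]
  = 0.4238 + 0.3750 + 0.5000
  = 1.2988 bits

H(S) + H(T) = 1.2988 + 1.2988 = 2.5976 bits
Difference: H(S) + H(T) - H(S,T) = 2.5976 - 2.0000 = 0.5976 bits = I(S;T)

The difference is the mutual information; it is positive here, so S and T are dependent (knowing one reduces uncertainty about the other by 0.5976 bits).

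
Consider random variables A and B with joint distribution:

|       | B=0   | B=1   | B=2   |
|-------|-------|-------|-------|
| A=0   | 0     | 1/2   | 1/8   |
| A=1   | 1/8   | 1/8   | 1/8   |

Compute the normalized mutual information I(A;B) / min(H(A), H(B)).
Marginal P(A) (row sums):
  P(A=0) = 0 + 1/2 + 1/8 = 5/8
  P(A=1) = 1/8 + 1/8 + 1/8 = 3/8
Marginal P(B) (column sums):
  P(B=0) = 0 + 1/8 = 1/8
  P(B=1) = 1/2 + 1/8 = 5/8
  P(B=2) = 1/8 + 1/8 = 1/4

H(A) = -[(5/8)·log₂(5/8) + (3/8)·log₂(3/8)]
  = 0.4238 + 0.5306
  = 0.9544 bits
H(B) = -[(1/8)·log₂(1/8) + (5/8)·log₂(5/8) + (1/4)·log₂(1/4)]
  = 0.3750 + 0.4238 + 0.5000
  = 1.2988 bits
H(A,B) = -[(1/2)·log₂(1/2) + (1/8)·log₂(1/8) + (1/8)·log₂(1/8) + (1/8)·log₂(1/8) + (1/8)·log₂(1/8)]
  = 0.5000 + 0.3750 + 0.3750 + 0.3750 + 0.3750
  = 2.0000 bits

I(A;B) = H(A) + H(B) - H(A,B)
  = 0.9544 + 1.2988 - 2.0000
  = 0.2532 bits

min(H(A), H(B)) = min(0.9544, 1.2988) = 0.9544 bits
Normalized MI = 0.2532 / 0.9544 = 0.2653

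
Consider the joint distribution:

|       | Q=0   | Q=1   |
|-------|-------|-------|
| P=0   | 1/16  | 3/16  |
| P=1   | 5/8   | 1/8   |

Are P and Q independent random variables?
Marginal P(P) (row sums):
  P(P=0) = 1/16 + 3/16 = 1/4
  P(P=1) = 5/8 + 1/8 = 3/4
Marginal P(Q) (column sums):
  P(Q=0) = 1/16 + 5/8 = 11/16
  P(Q=1) = 3/16 + 1/8 = 5/16

P and Q are independent iff P(P=i,Q=j) = P(P=i)·P(Q=j) for every cell.
  P(P=0)·P(Q=0) = 1/4 × 11/16 = 11/64, but P(P=0,Q=0) = 1/16 ✗

No, P and Q are not independent. Quantitatively, I(P;Q) > 0:

H(P) = -[(1/4)·log₂(1/4) + (3/4)·log₂(3/4)]
  = 0.5000 + 0.3113
  = 0.8113 bits
H(Q) = -[(11/16)·log₂(11/16) + (5/16)·log₂(5/16)]
  = 0.3716 + 0.5244
  = 0.8960 bits
H(P,Q) = -[(1/16)·log₂(1/16) + (3/16)·log₂(3/16) + (5/8)·log₂(5/8) + (1/8)·log₂(1/8)]
  = 0.2500 + 0.4528 + 0.4238 + 0.3750
  = 1.5016 bits
I(P;Q) = H(P) + H(Q) - H(P,Q) = 0.8113 + 0.8960 - 1.5016 = 0.2057 bits > 0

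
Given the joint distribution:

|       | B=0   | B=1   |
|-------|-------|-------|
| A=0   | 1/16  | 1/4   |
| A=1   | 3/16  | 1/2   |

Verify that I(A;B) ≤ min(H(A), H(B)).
Marginal P(A) (row sums):
  P(A=0) = 1/16 + 1/4 = 5/16
  P(A=1) = 3/16 + 1/2 = 11/16
Marginal P(B) (column sums):
  P(B=0) = 1/16 + 3/16 = 1/4
  P(B=1) = 1/4 + 1/2 = 3/4

H(A) = -[(5/16)·log₂(5/16) + (11/16)·log₂(11/16)]
  = 0.5244 + 0.3716
  = 0.8960 bits
H(B) = -[(1/4)·log₂(1/4) + (3/4)·log₂(3/4)]
  = 0.5000 + 0.3113
  = 0.8113 bits
H(A,B) = -[(1/16)·log₂(1/16) + (1/4)·log₂(1/4) + (3/16)·log₂(3/16) + (1/2)·log₂(1/2)]
  = 0.2500 + 0.5000 + 0.4528 + 0.5000
  = 1.7028 bits

I(A;B) = H(A) + H(B) - H(A,B)
  = 0.8960 + 0.8113 - 1.7028
  = 0.0045 bits

min(H(A), H(B)) = min(0.8960, 0.8113) = 0.8113 bits
Since 0.0045 ≤ 0.8113, the bound is satisfied ✓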